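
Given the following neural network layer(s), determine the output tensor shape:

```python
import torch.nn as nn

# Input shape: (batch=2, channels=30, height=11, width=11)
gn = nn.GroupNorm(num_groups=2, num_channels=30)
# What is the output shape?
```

Input: (2, 30, 11, 11) -> Output: (2, 30, 11, 11)

Answer: (2, 30, 11, 11)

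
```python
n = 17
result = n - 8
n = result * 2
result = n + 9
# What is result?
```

Trace:
`n = 17` → n = 17
`result = n - 8` → result = 9
`n = result * 2` → n = 18
`result = n + 9` → result = 27
So result = 27

Answer: 27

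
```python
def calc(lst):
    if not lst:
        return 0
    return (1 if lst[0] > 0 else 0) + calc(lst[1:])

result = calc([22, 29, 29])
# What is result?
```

Count of positive elements in [22, 29, 29] = 3

Answer: 3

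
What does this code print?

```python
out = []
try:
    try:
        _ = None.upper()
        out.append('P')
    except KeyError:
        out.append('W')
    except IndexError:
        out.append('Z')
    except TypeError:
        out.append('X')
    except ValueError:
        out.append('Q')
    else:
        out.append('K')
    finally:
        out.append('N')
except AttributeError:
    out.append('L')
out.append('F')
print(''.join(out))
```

Execution trace: 'N' (finally) → 'L' (outer except AttributeError) → 'F' (after the try/except). Output: NLF

Answer: NLF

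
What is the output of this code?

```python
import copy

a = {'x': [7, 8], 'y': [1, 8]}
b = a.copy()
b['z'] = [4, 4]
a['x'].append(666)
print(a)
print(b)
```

Key concept: shallow copy of dict with mutable values.
Step by step:
`a = {'x': [7, 8], 'y': [1, 8]}` → a = {'x': [7, 8], 'y': [1, 8]}
`b = a.copy()` → b = {'x': [7, 8], 'y': [1, 8]}
`b['z'] = [4, 4]` → b = {'x': [7, 8], 'y': [1, 8], 'z': [4, 4]}
`a['x'].append(666)` → a = {'x': [7, 8, 666], 'y': [1, 8]}; b = {'x': [7, 8, 666], 'y': [1, 8], 'z': [4, 4]}
`print(a)` → prints {'x': [7, 8, 666], 'y': [1, 8]}
`print(b)` → prints {'x': [7, 8, 666], 'y': [1, 8], 'z': [4, 4]}

Answer:
{'x': [7, 8, 666], 'y': [1, 8]}
{'x': [7, 8, 666], 'y': [1, 8], 'z': [4, 4]}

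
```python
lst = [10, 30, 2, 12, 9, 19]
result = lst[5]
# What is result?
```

Trace:
`lst = [10, 30, 2, 12, 9, 19]` → lst = [10, 30, 2, 12, 9, 19]
`result = lst[5]` → result = 19
So result = 19

Answer: 19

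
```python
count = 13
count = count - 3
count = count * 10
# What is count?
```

Trace:
`count = 13` → count = 13
`count = count - 3` → count = 10
`count = count * 10` → count = 100
So count = 100

Answer: 100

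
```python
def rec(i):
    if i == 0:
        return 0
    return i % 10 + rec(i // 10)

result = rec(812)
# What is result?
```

Sum of digits of 812: 2 + 1 + 8 = 11

Answer: 11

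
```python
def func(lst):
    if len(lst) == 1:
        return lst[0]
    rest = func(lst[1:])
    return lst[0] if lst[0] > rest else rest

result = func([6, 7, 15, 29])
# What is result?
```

Recursive max over [6, 7, 15, 29] = 29

Answer: 29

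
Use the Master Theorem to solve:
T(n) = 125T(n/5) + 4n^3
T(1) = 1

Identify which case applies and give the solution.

a=125, b=5, f(n)=4n^3. log_5(125) = 3. Since c=3 = 3, Case 2 applies: T(n) = Θ(n^log_b(a) · log n) = O(n^3 log n).

Answer: O(n^3 log n) - Case 2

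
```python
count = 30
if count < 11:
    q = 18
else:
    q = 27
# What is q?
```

Trace:
`count = 30` → count = 30
`if count < 11: ...` → count < 11 is False, take else branch → q = 27
So q = 27

Answer: 27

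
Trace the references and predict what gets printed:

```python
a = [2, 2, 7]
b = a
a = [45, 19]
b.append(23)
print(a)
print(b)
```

Key concept: rebinding vs mutation: a is rebound to a new list, b still points at the original.
Step by step:
`a = [2, 2, 7]` → a = [2, 2, 7]
`b = a` → b = [2, 2, 7] (same object as a)
`a = [45, 19]` → a = [45, 19]
`b.append(23)` → b = [2, 2, 7, 23]
`print(a)` → prints [45, 19]
`print(b)` → prints [2, 2, 7, 23]

Answer:
[45, 19]
[2, 2, 7, 23]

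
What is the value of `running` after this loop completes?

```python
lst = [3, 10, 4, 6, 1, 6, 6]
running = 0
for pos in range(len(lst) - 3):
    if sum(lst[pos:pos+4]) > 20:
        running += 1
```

Count windows with sum > 20
`running` takes the values: 0 → 1 → 2

Answer: 2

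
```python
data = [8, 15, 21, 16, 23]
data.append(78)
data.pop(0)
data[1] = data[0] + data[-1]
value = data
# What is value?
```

Trace:
`data = [8, 15, 21, 16, 23]` → data = [8, 15, 21, 16, 23]
`data.append(78)` → data = [8, 15, 21, 16, 23, 78]
`data.pop(0)` → data = [15, 21, 16, 23, 78]
`data[1] = data[0] + data[-1]` → data = [15, 93, 16, 23, 78]
`value = data` → value = [15, 93, 16, 23, 78]
So value = [15, 93, 16, 23, 78]

Answer: [15, 93, 16, 23, 78]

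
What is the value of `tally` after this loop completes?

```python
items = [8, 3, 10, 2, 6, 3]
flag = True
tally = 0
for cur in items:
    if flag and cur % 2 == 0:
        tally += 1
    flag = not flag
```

Count even values at even positions
`tally` takes the values: 0 → 1 → 2 → 3

Answer: 3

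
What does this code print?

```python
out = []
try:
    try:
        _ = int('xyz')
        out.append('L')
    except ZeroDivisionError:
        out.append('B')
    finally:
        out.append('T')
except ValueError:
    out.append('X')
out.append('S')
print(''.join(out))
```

Execution trace: 'T' (inner finally) → 'X' (outer except ValueError) → 'S' (after the try/except). Output: TXS

Answer: TXS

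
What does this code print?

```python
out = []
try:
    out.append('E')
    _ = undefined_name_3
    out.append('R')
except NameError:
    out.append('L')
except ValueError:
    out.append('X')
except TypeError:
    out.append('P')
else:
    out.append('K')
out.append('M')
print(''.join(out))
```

Execution trace: 'E' (try body) → 'L' (except NameError) → 'M' (after the try/except). Output: ELM

Answer: ELM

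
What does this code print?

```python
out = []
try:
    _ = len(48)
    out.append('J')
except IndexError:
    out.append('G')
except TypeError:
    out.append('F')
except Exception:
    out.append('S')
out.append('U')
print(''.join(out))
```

Execution trace: 'F' (except TypeError) → 'U' (after the try/except). Output: FU

Answer: FU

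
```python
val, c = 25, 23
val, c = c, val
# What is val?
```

Trace:
`val, c = 25, 23` → val = 25; c = 23
`val, c = c, val` → val = 23; c = 25
So val = 23

Answer: 23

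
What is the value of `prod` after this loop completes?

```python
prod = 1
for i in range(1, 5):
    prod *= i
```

4! = 24
`prod` takes the values: 1 → 2 → 6 → 24

Answer: 24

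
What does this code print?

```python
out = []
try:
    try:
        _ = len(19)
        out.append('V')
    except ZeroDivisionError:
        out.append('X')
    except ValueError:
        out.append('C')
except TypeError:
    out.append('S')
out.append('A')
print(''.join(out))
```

Execution trace: 'S' (outer except TypeError) → 'A' (after the try/except). Output: SA

Answer: SA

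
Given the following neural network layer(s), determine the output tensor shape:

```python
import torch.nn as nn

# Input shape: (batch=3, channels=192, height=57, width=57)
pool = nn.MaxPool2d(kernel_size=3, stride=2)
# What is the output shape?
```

Input: (3, 192, 57, 57) -> Output: (3, 192, 28, 28)

Answer: (3, 192, 28, 28)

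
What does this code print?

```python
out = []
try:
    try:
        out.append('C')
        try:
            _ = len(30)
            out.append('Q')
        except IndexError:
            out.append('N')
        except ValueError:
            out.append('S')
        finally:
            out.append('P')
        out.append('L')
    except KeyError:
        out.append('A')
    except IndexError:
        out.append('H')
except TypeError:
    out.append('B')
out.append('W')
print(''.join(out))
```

Execution trace: 'C' (try body) → 'P' (inner finally) → 'B' (outer except TypeError) → 'W' (after the try/except). Output: CPBW

Answer: CPBW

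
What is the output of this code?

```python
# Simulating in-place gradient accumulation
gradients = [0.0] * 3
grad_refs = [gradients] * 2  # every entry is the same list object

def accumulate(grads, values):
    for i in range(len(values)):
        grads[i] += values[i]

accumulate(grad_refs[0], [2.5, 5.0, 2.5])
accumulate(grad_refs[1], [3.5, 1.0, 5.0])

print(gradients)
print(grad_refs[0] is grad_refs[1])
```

Key concept: gradient accumulation aliasing.
Step by step:
`gradients = [0.0] * 3` → gradients = [0.0, 0.0, 0.0]
`grad_refs = [gradients] * 2` → grad_refs = [[0.0, 0.0, 0.0], [0.0, 0.0, 0.0]]
`accumulate(grad_refs[0], [2.5, 5.0, 2.5])` → gradients = [2.5, 5.0, 2.5]; grad_refs = [[2.5, 5.0, 2.5], [2.5, 5.0, 2.5]]
`accumulate(grad_refs[1], [3.5, 1.0, 5.0])` → gradients = [6.0, 6.0, 7.5]; grad_refs = [[6.0, 6.0, 7.5], [6.0, 6.0, 7.5]]
`print(gradients)` → prints [6.0, 6.0, 7.5]
`print(grad_refs[0] is grad_refs[1])` → prints True

Answer:
[6.0, 6.0, 7.5]
True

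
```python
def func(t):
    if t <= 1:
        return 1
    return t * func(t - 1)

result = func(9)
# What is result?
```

func(9) = 9 * 8 * 7 * 6 * 5 * 4 * 3 * 2 * 1 = 362880

Answer: 362880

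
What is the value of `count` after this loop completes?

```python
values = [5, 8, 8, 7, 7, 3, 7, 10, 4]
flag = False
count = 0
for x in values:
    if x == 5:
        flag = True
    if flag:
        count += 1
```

Count elements after first 5 in [5, 8, 8, 7, 7, 3, 7, 10, 4]
`count` takes the values: 0 → 1 → 2 → 3 → 4 → 5 → 6 → 7 → 8 → 9

Answer: 9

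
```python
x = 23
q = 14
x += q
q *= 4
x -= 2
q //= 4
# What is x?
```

Trace:
`x = 23` → x = 23
`q = 14` → q = 14
`x += q` → x = 37
`q *= 4` → q = 56
`x -= 2` → x = 35
`q //= 4` → q = 14
So x = 35

Answer: 35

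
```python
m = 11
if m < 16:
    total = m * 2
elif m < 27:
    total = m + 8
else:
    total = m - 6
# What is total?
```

Trace:
`m = 11` → m = 11
`if m < 16: ...` → m < 16 is True → total = 22
So total = 22

Answer: 22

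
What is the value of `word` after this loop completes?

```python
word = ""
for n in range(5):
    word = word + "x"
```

Repeat 'x' 5 times
`word` takes the values: "" → "x" → "xx" → "xxx" → "xxxx" → "xxxxx"

Answer: "xxxxx"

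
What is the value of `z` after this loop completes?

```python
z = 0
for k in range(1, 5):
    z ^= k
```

XOR of 1 to 4
`z` takes the values: 0 → 1 → 3 → 0 → 4

Answer: 4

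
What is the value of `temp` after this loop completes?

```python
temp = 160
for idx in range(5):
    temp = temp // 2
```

Halve 5 times: 160 // 2^5 = 5
`temp` takes the values: 160 → 80 → 40 → 20 → 10 → 5

Answer: 5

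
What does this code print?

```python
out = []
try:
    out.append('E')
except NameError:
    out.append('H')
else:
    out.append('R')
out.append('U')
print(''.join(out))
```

Execution trace: 'E' (try body, no exception) → 'R' (else) → 'U' (after the try/except). Output: ERU

Answer: ERU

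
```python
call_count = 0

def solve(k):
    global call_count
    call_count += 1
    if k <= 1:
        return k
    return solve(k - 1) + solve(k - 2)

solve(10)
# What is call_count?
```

Calls(k) = 1 + Calls(k-1) + Calls(k-2); Calls(0)=Calls(1)=1. For k=10 this gives 177.

Answer: 177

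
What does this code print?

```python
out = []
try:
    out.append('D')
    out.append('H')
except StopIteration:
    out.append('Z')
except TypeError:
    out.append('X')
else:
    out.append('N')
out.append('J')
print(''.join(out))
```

Execution trace: 'D' (try body) → 'H' (try body, no exception) → 'N' (else) → 'J' (after the try/except). Output: DHNJ

Answer: DHNJ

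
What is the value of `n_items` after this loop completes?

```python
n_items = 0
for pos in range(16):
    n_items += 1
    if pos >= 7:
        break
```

Loop breaks when pos reaches 7, n_items is 8
`n_items` takes the values: 0 → 1 → 2 → 3 → 4 → 5 → 6 → 7 → 8

Answer: 8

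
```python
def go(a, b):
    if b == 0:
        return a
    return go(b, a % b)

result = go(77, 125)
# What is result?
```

go(77, 125) -> go(125, 77) -> go(77, 48) -> go(48, 29) -> go(29, 19) -> go(19, 10) -> go(10, 9) -> go(9, 1) -> go(1, 0) -> 1

Answer: 1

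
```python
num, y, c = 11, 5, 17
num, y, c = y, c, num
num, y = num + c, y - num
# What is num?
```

Trace:
`num, y, c = 11, 5, 17` → num = 11; y = 5; c = 17
`num, y, c = y, c, num` → num = 5; y = 17; c = 11
`num, y = num + c, y - num` → num = 16; y = 12
So num = 16

Answer: 16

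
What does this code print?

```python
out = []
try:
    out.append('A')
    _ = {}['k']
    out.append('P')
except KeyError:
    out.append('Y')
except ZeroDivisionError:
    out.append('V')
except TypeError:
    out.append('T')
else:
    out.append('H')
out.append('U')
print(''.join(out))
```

Execution trace: 'A' (try body) → 'Y' (except KeyError) → 'U' (after the try/except). Output: AYU

Answer: AYU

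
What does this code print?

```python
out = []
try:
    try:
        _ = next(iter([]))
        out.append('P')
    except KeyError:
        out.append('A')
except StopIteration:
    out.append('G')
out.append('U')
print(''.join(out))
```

Execution trace: 'G' (outer except StopIteration) → 'U' (after the try/except). Output: GU

Answer: GU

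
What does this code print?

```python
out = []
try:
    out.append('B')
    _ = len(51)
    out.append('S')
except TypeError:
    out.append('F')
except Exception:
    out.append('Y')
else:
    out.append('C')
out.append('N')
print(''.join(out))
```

Execution trace: 'B' (try body) → 'F' (except TypeError) → 'N' (after the try/except). Output: BFN

Answer: BFN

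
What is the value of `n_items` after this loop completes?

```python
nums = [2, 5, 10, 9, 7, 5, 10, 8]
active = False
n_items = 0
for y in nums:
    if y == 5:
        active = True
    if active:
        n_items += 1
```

Count elements after first 5 in [2, 5, 10, 9, 7, 5, 10, 8]
`n_items` takes the values: 0 → 1 → 2 → 3 → 4 → 5 → 6 → 7

Answer: 7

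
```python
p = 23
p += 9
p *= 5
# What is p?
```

Trace:
`p = 23` → p = 23
`p += 9` → p = 32
`p *= 5` → p = 160
So p = 160

Answer: 160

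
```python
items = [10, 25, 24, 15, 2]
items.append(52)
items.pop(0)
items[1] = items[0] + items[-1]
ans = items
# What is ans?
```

Trace:
`items = [10, 25, 24, 15, 2]` → items = [10, 25, 24, 15, 2]
`items.append(52)` → items = [10, 25, 24, 15, 2, 52]
`items.pop(0)` → items = [25, 24, 15, 2, 52]
`items[1] = items[0] + items[-1]` → items = [25, 77, 15, 2, 52]
`ans = items` → ans = [25, 77, 15, 2, 52]
So ans = [25, 77, 15, 2, 52]

Answer: [25, 77, 15, 2, 52]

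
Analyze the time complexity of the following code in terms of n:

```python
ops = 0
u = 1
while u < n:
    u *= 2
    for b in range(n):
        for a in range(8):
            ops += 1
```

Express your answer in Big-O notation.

Each loop level contributes: log n × n × 1. Multiplying the contributions gives O(n log n).

Answer: O(n log n)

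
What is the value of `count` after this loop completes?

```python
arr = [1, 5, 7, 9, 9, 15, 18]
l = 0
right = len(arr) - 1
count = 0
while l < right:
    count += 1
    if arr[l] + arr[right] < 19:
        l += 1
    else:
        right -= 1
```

Steps to find pair summing to 19
`count` takes the values: 0 → 1 → 2 → 3 → 4 → 5 → 6

Answer: 6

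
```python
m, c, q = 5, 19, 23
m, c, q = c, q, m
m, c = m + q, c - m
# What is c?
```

Trace:
`m, c, q = 5, 19, 23` → m = 5; c = 19; q = 23
`m, c, q = c, q, m` → m = 19; c = 23; q = 5
`m, c = m + q, c - m` → m = 24; c = 4
So c = 4

Answer: 4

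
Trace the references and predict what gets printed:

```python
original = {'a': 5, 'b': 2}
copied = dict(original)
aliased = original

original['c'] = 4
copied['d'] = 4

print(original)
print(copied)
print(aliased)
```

Key concept: dict() creates copy, assignment creates alias.
Step by step:
`original = {'a': 5, 'b': 2}` → original = {'a': 5, 'b': 2}
`copied = dict(original)` → copied = {'a': 5, 'b': 2}
`aliased = original` → aliased = {'a': 5, 'b': 2} (same object as original)
`original['c'] = 4` → original = {'a': 5, 'b': 2, 'c': 4} (same object as aliased); aliased = {'a': 5, 'b': 2, 'c': 4} (same object as original)
`copied['d'] = 4` → copied = {'a': 5, 'b': 2, 'd': 4}
`print(original)` → prints {'a': 5, 'b': 2, 'c': 4}
`print(copied)` → prints {'a': 5, 'b': 2, 'd': 4}
`print(aliased)` → prints {'a': 5, 'b': 2, 'c': 4}

Answer:
{'a': 5, 'b': 2, 'c': 4}
{'a': 5, 'b': 2, 'd': 4}
{'a': 5, 'b': 2, 'c': 4}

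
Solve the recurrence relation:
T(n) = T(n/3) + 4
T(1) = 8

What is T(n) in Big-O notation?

Each step divides n by 3 and adds 4. After log_3(n) steps we reach T(1)=8. So T(n) = 4·log_3(n) + 8 = O(log n).

Answer: O(log n)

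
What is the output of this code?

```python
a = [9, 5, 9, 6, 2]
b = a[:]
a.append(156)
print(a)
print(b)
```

Key concept: slice [:] creates copy.
Step by step:
`a = [9, 5, 9, 6, 2]` → a = [9, 5, 9, 6, 2]
`b = a[:]` → b = [9, 5, 9, 6, 2]
`a.append(156)` → a = [9, 5, 9, 6, 2, 156]
`print(a)` → prints [9, 5, 9, 6, 2, 156]
`print(b)` → prints [9, 5, 9, 6, 2]

Answer:
[9, 5, 9, 6, 2, 156]
[9, 5, 9, 6, 2]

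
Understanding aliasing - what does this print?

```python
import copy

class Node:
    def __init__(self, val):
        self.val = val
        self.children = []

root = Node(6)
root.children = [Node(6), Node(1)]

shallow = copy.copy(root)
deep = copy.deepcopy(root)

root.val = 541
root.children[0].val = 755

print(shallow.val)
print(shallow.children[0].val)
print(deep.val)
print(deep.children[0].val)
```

Key concept: deep copy with custom objects.
Step by step:
`root = Node(6)` → root = Node(val=6, children=[])
`root.children = [Node(6), Node(1)]` → root = Node(val=6, children=[Node(val=6, children=[]), Node(val=1, children=[])])
`shallow = copy.copy(root)` → shallow = Node(val=6, children=[Node(val=6, children=[]), Node(val=1, children=[])])
`deep = copy.deepcopy(root)` → deep = Node(val=6, children=[Node(val=6, children=[]), Node(val=1, children=[])])
`root.val = 541` → root = Node(val=541, children=[Node(val=6, children=[]), Node(val=1, children=[])])
`root.children[0].val = 755` → root = Node(val=541, children=[Node(val=755, children=[]), Node(val=1, children=[])]); shallow = Node(val=6, children=[Node(val=755, children=[]), Node(val=1, children=[])])
`print(shallow.val)` → prints 6
`print(shallow.children[0].val)` → prints 755
`print(deep.val)` → prints 6
`print(deep.children[0].val)` → prints 6

Answer:
6
755
6
6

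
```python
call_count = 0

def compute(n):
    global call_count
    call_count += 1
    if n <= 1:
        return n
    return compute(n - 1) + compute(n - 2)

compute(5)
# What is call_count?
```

Calls(n) = 1 + Calls(n-1) + Calls(n-2); Calls(0)=Calls(1)=1. For n=5 this gives 15.

Answer: 15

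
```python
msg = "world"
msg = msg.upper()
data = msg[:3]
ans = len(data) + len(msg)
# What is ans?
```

Trace:
`msg = "world"` → msg = 'world'
`msg = msg.upper()` → msg = 'WORLD'
`data = msg[:3]` → data = 'WOR'
`ans = len(data) + len(msg)` → ans = 8
So ans = 8

Answer: 8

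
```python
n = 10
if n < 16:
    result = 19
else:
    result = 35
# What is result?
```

Trace:
`n = 10` → n = 10
`if n < 16: ...` → n < 16 is True → result = 19
So result = 19

Answer: 19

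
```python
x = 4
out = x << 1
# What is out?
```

Trace:
`x = 4` → x = 4
`out = x << 1` → out = 8
So out = 8

Answer: 8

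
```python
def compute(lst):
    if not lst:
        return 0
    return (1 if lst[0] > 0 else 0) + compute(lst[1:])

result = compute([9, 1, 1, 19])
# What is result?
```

Count of positive elements in [9, 1, 1, 19] = 4

Answer: 4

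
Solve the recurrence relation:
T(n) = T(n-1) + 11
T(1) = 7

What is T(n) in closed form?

Unrolling: T(n) = T(1) + 11·(n-1) = 7 + 11(n-1) = 11n - 4.

Answer: T(n) = 11n - 4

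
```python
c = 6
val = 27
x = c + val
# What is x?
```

Trace:
`c = 6` → c = 6
`val = 27` → val = 27
`x = c + val` → x = 33
So x = 33

Answer: 33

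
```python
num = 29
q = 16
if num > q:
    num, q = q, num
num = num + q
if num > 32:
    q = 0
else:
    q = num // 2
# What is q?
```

Trace:
`num = 29` → num = 29
`q = 16` → q = 16
`if num > q: ...` → num > q is True → num = 16; q = 29
`num = num + q` → num = 45
`if num > 32: ...` → num > 32 is True → q = 0
So q = 0

Answer: 0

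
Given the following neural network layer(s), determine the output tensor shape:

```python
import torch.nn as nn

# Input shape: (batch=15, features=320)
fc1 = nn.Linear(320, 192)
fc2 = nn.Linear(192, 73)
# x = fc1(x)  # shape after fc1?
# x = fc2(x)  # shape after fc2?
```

Input: (15, 320) -> after fc1: (15, 192) -> Output: (15, 73)

Answer: (15, 73)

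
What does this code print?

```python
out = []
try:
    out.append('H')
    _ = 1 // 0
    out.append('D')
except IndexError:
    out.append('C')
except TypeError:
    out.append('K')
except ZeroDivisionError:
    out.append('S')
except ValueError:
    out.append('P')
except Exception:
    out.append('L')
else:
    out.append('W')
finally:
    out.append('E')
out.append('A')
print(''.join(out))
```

Execution trace: 'H' (try body) → 'S' (except ZeroDivisionError) → 'E' (finally) → 'A' (after the try/except). Output: HSEA

Answer: HSEA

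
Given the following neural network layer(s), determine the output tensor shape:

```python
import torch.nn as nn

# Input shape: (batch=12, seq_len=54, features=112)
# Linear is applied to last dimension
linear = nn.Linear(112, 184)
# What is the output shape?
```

Input: (12, 54, 112) -> Output: (12, 54, 184)

Answer: (12, 54, 184)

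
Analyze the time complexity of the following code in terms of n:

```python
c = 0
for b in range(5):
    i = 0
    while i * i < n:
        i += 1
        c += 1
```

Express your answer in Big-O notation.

Each loop level contributes: 1 × √n. Multiplying the contributions gives O(√n).

Answer: O(√n)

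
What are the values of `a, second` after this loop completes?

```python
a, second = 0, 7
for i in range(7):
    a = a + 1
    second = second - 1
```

a goes 0→7, second goes 7→0
`a, second` takes the values: (0, 7) → (1, 7) → (1, 6) → (2, 6) → (2, 5) → (3, 5) → (3, 4) → (4, 4) → (4, 3) → (5, 3) → (5, 2) → (6, 2) → (6, 1) → (7, 1) → (7, 0)

Answer: 7, 0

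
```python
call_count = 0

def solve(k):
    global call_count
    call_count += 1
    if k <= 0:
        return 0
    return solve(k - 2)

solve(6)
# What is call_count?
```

Linear recursion stepping by 2: 4 calls from k=6 down to ≤0.

Answer: 4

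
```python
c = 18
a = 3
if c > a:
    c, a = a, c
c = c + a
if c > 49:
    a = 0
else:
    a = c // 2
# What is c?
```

Trace:
`c = 18` → c = 18
`a = 3` → a = 3
`if c > a: ...` → c > a is True → c = 3; a = 18
`c = c + a` → c = 21
`if c > 49: ...` → c > 49 is False, take else branch → a = 10
So c = 21

Answer: 21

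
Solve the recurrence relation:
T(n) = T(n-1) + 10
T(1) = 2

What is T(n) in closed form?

Unrolling: T(n) = T(1) + 10·(n-1) = 2 + 10(n-1) = 10n - 8.

Answer: T(n) = 10n - 8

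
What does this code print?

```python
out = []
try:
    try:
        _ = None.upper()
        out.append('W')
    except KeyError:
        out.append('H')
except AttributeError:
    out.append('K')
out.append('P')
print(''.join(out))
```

Execution trace: 'K' (outer except AttributeError) → 'P' (after the try/except). Output: KP

Answer: KP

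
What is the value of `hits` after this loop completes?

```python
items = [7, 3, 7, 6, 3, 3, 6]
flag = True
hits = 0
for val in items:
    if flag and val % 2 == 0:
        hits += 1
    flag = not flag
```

Count even values at even positions
`hits` takes the values: 0 → 1

Answer: 1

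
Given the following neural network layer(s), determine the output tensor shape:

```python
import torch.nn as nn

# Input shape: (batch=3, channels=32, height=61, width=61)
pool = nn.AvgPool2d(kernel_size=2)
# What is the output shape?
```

Input: (3, 32, 61, 61) -> Output: (3, 32, 30, 30)

Answer: (3, 32, 30, 30)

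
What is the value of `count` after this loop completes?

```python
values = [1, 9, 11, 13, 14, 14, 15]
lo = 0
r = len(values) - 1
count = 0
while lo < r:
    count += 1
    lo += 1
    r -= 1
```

Iterations until pointers meet (list length 7)
`count` takes the values: 0 → 1 → 2 → 3

Answer: 3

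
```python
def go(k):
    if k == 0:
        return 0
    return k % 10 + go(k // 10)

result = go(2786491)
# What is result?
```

Sum of digits of 2786491: 1 + 9 + 4 + 6 + 8 + 7 + 2 = 37

Answer: 37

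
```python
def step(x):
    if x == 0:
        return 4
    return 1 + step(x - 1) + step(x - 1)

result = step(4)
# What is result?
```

step(x) = 1 + 2·step(x-1), step(0)=4. Closed form: (4+1)·2^4 - 1 = 79.

Answer: 79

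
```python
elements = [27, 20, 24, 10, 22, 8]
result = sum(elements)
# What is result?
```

Trace:
`elements = [27, 20, 24, 10, 22, 8]` → elements = [27, 20, 24, 10, 22, 8]
`result = sum(elements)` → result = 111
So result = 111

Answer: 111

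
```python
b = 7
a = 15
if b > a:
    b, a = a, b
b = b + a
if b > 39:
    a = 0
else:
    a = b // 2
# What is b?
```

Trace:
`b = 7` → b = 7
`a = 15` → a = 15
`if b > a: ...` → b > a is False → no variable changes
`b = b + a` → b = 22
`if b > 39: ...` → b > 39 is False, take else branch → a = 11
So b = 22

Answer: 22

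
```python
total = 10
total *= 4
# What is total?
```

Trace:
`total = 10` → total = 10
`total *= 4` → total = 40
So total = 40

Answer: 40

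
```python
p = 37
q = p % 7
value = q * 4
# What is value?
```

Trace:
`p = 37` → p = 37
`q = p % 7` → q = 2
`value = q * 4` → value = 8
So value = 8

Answer: 8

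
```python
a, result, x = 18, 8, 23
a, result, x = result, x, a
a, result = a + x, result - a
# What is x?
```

Trace:
`a, result, x = 18, 8, 23` → a = 18; result = 8; x = 23
`a, result, x = result, x, a` → a = 8; result = 23; x = 18
`a, result = a + x, result - a` → a = 26; result = 15
So x = 18

Answer: 18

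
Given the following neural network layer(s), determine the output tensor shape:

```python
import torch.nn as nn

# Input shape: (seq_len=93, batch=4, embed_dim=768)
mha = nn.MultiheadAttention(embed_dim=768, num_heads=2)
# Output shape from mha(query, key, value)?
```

Input: (93, 4, 768) -> Output: (93, 4, 768)

Answer: (93, 4, 768)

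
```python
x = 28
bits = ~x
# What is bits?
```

Trace:
`x = 28` → x = 28
`bits = ~x` → bits = -29
So bits = -29

Answer: -29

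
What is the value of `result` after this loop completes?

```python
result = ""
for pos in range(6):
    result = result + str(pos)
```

Concatenate digits 0 to 5
`result` takes the values: "" → "0" → "01" → "012" → "0123" → "01234" → "012345"

Answer: "012345"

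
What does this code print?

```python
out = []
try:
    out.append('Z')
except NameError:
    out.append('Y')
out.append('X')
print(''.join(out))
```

Execution trace: 'Z' (try body, no exception) → 'X' (after the try/except). Output: ZX

Answer: ZX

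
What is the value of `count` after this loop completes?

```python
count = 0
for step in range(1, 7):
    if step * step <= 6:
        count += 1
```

Count numbers where step² ≤ 6
`count` takes the values: 0 → 1 → 2

Answer: 2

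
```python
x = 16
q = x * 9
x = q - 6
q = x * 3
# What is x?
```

Trace:
`x = 16` → x = 16
`q = x * 9` → q = 144
`x = q - 6` → x = 138
`q = x * 3` → q = 414
So x = 138

Answer: 138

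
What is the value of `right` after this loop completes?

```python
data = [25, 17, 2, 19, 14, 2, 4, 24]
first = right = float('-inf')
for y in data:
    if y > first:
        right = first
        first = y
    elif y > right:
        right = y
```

Second largest (with repeats) in [25, 17, 2, 19, 14, 2, 4, 24]
`right` takes the values: -inf → 17 → 19 → 24

Answer: 24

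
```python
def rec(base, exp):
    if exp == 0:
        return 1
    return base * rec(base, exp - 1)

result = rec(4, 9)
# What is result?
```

rec(4, 9) = 4 * 4 * 4 * 4 * 4 * 4 * 4 * 4 * 4 = 262144

Answer: 262144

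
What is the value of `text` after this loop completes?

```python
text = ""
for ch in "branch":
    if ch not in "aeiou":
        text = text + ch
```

Remove vowels from 'branch'
`text` takes the values: "" → "b" → "br" → "brn" → "brnc" → "brnch"

Answer: "brnch"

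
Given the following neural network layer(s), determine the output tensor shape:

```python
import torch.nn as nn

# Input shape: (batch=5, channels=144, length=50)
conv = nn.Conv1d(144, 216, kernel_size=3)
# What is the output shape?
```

Input: (5, 144, 50) -> Output: (5, 216, 48)

Answer: (5, 216, 48)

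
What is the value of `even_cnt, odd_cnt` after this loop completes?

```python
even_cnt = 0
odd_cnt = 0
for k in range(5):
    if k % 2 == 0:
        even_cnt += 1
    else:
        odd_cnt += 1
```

Count evens and odds in range(5)
`even_cnt, odd_cnt` takes the values: (0, 0) → (1, 0) → (1, 1) → (2, 1) → (2, 2) → (3, 2)

Answer: 3, 2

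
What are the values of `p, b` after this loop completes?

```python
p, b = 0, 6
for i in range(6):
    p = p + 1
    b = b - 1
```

p goes 0→6, b goes 6→0
`p, b` takes the values: (0, 6) → (1, 6) → (1, 5) → (2, 5) → (2, 4) → (3, 4) → (3, 3) → (4, 3) → (4, 2) → (5, 2) → (5, 1) → (6, 1) → (6, 0)

Answer: 6, 0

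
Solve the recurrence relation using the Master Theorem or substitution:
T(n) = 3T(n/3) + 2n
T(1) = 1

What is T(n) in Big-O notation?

By Master Theorem: a=3, b=3, f(n)=2n. Since log_3(3) = 1 and f(n) = Θ(n^1), Case 2 applies. T(n) = O(n log n).

Answer: O(n log n)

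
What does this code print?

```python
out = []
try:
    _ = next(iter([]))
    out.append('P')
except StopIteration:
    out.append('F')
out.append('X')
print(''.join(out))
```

Execution trace: 'F' (except StopIteration) → 'X' (after the try/except). Output: FX

Answer: FX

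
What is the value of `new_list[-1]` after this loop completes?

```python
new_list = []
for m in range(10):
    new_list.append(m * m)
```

Last element of squares 0 to 9
`new_list` takes the values: [] → [0] → [0, 1] → [0, 1, 4] → [0, 1, 4, 9] → [0, 1, 4, 9, 16] → [0, 1, 4, 9, 16, 25] → [0, 1, 4, 9, 16, 25, 36] → [0, 1, 4, 9, 16, 25, 36, 49] → [0, 1, 4, 9, 16, 25, 36, 49, 64] → [0, 1, 4, 9, 16, 25, 36, 49, 64, 81]
So `new_list[-1]` = 81

Answer: 81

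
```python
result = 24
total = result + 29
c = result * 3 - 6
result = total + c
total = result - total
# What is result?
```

Trace:
`result = 24` → result = 24
`total = result + 29` → total = 53
`c = result * 3 - 6` → c = 66
`result = total + c` → result = 119
`total = result - total` → total = 66
So result = 119

Answer: 119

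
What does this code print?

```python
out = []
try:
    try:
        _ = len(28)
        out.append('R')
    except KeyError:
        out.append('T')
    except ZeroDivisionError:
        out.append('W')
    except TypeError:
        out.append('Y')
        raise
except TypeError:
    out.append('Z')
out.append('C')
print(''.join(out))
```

Execution trace: 'Y' (inner except TypeError) → 'Z' (outer except TypeError) → 'C' (after the try/except). Output: YZC

Answer: YZC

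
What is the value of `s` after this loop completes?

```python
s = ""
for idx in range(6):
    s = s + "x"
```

Repeat 'x' 6 times
`s` takes the values: "" → "x" → "xx" → "xxx" → "xxxx" → "xxxxx" → "xxxxxx"

Answer: "xxxxxx"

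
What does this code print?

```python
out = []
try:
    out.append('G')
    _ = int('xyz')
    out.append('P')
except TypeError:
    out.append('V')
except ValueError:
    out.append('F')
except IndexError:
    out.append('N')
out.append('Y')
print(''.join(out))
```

Execution trace: 'G' (try body) → 'F' (except ValueError) → 'Y' (after the try/except). Output: GFY

Answer: GFY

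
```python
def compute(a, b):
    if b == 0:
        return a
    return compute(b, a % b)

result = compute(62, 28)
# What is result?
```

compute(62, 28) -> compute(28, 6) -> compute(6, 4) -> compute(4, 2) -> compute(2, 0) -> 2

Answer: 2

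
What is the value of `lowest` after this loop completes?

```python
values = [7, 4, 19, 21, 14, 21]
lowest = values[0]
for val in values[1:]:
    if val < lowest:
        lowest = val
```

Minimum of [7, 4, 19, 21, 14, 21]
`lowest` takes the values: 7 → 4

Answer: 4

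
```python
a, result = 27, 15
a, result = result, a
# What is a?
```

Trace:
`a, result = 27, 15` → a = 27; result = 15
`a, result = result, a` → a = 15; result = 27
So a = 15

Answer: 15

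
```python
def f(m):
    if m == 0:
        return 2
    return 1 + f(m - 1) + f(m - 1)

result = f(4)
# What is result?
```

f(m) = 1 + 2·f(m-1), f(0)=2. Closed form: (2+1)·2^4 - 1 = 47.

Answer: 47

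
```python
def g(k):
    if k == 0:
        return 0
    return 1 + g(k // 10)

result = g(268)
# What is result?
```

Count of digits of 268: 3

Answer: 3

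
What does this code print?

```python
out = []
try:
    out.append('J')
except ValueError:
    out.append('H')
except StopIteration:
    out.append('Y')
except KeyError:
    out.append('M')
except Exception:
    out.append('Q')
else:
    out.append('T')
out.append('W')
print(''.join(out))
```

Execution trace: 'J' (try body, no exception) → 'T' (else) → 'W' (after the try/except). Output: JTW

Answer: JTW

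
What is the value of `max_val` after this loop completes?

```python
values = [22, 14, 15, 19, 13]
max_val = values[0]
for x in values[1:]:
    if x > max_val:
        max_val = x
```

Maximum of [22, 14, 15, 19, 13]
`max_val` takes the values: 22

Answer: 22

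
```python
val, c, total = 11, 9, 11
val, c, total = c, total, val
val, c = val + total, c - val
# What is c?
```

Trace:
`val, c, total = 11, 9, 11` → val = 11; c = 9; total = 11
`val, c, total = c, total, val` → val = 9; c = 11; total = 11
`val, c = val + total, c - val` → val = 20; c = 2
So c = 2

Answer: 2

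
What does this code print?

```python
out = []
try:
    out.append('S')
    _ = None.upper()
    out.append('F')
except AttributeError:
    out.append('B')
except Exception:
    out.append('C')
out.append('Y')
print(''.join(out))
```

Execution trace: 'S' (try body) → 'B' (except AttributeError) → 'Y' (after the try/except). Output: SBY

Answer: SBY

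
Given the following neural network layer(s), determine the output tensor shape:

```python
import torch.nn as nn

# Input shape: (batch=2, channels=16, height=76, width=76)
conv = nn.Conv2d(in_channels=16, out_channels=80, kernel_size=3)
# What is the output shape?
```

Input: (2, 16, 76, 76) -> Output: (2, 80, 74, 74)

Answer: (2, 80, 74, 74)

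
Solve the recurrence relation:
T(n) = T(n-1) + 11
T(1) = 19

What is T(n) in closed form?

Unrolling: T(n) = T(1) + 11·(n-1) = 19 + 11(n-1) = 11n + 8.

Answer: T(n) = 11n + 8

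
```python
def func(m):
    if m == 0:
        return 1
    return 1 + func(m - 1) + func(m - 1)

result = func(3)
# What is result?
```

func(m) = 1 + 2·func(m-1), func(0)=1. Closed form: (1+1)·2^3 - 1 = 15.

Answer: 15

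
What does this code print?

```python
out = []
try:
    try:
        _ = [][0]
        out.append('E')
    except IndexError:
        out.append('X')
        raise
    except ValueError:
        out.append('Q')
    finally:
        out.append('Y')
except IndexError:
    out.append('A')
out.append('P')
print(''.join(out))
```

Execution trace: 'X' (except IndexError) → 'Y' (finally) → 'A' (outer except IndexError) → 'P' (after the try/except). Output: XYAP

Answer: XYAP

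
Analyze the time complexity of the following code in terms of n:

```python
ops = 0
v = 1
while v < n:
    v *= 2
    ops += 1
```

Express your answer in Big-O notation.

Each loop level contributes: log n. Multiplying the contributions gives O(log n).

Answer: O(log n)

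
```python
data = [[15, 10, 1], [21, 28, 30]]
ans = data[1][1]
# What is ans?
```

Trace:
`data = [[15, 10, 1], [21, 28, 30]]` → data = [[15, 10, 1], [21, 28, 30]]
`ans = data[1][1]` → ans = 28
So ans = 28

Answer: 28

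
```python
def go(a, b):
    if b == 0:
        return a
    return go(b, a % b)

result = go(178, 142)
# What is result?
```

go(178, 142) -> go(142, 36) -> go(36, 34) -> go(34, 2) -> go(2, 0) -> 2

Answer: 2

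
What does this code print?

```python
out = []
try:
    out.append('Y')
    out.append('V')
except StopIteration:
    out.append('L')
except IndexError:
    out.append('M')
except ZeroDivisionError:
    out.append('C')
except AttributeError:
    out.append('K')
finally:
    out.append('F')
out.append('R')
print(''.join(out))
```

Execution trace: 'Y' (try body) → 'V' (try body, no exception) → 'F' (finally) → 'R' (after the try/except). Output: YVFR

Answer: YVFR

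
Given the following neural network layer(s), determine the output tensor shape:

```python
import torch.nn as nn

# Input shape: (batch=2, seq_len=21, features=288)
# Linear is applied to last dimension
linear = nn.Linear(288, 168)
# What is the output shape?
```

Input: (2, 21, 288) -> Output: (2, 21, 168)

Answer: (2, 21, 168)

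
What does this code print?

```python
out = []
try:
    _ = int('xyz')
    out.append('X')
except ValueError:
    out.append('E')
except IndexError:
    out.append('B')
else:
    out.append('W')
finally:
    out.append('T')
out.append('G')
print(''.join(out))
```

Execution trace: 'E' (except ValueError) → 'T' (finally) → 'G' (after the try/except). Output: ETG

Answer: ETG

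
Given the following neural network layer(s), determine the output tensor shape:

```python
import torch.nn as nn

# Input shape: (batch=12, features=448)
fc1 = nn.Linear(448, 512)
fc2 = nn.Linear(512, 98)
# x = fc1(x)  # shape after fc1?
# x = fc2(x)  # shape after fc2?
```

Input: (12, 448) -> after fc1: (12, 512) -> Output: (12, 98)

Answer: (12, 98)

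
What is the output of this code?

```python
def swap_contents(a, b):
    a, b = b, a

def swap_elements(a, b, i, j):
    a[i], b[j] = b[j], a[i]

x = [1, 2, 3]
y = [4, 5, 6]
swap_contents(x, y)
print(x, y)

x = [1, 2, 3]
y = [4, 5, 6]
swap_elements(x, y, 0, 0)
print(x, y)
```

Key concept: parameter rebinding vs mutation.
Step by step:
`x = [1, 2, 3]` → x = [1, 2, 3]
`y = [4, 5, 6]` → y = [4, 5, 6]
`swap_contents(x, y)` → no visible change to tracked variables
`print(x, y)` → prints [1, 2, 3] [4, 5, 6]
`x = [1, 2, 3]` → x = [1, 2, 3]
`y = [4, 5, 6]` → y = [4, 5, 6]
`swap_elements(x, y, 0, 0)` → x = [4, 2, 3]; y = [1, 5, 6]
`print(x, y)` → prints [4, 2, 3] [1, 5, 6]

Answer:
[1, 2, 3] [4, 5, 6]
[4, 2, 3] [1, 5, 6]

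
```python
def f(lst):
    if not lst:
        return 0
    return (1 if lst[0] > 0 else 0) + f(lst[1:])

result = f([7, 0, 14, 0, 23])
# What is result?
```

Count of positive elements in [7, 0, 14, 0, 23] = 3

Answer: 3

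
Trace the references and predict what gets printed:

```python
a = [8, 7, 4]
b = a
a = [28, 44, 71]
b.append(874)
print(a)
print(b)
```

Key concept: rebinding vs mutation: a is rebound to a new list, b still points at the original.
Step by step:
`a = [8, 7, 4]` → a = [8, 7, 4]
`b = a` → b = [8, 7, 4] (same object as a)
`a = [28, 44, 71]` → a = [28, 44, 71]
`b.append(874)` → b = [8, 7, 4, 874]
`print(a)` → prints [28, 44, 71]
`print(b)` → prints [8, 7, 4, 874]

Answer:
[28, 44, 71]
[8, 7, 4, 874]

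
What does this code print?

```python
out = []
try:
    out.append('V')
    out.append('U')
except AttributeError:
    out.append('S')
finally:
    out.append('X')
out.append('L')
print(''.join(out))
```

Execution trace: 'V' (try body) → 'U' (try body, no exception) → 'X' (finally) → 'L' (after the try/except). Output: VUXL

Answer: VUXL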